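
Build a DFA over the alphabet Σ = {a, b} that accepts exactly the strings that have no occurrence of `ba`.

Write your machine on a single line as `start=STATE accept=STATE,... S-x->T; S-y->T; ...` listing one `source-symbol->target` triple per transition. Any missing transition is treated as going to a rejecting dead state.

start=q0; accept=q0,q1; q0-a->q0; q0-b->q1; q1-a->q2; q1-b->q1; q2-a->q2; q2-b->q2

Track partial matches of the forbidden pattern `ba`. State q2 is a dead state reached once `ba` has occurred; every other state accepts. q0 means no part of `ba` is currently matched.
With 3 states:
        a   b  
>* q0   q0  q1 
 * q1   q2  q1 
   q2   q2  q2 
(> = start, * = accepting)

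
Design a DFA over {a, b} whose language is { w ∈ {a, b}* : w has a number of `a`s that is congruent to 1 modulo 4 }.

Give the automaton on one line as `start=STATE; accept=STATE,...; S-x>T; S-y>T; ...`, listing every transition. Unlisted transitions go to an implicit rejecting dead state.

start=q0; accept=q1; q0-a>q1; q0-b>q0; q1-a>q2; q1-b>q1; q2-a>q3; q2-b>q2; q3-a>q0; q3-b>q3

The only thing that matters is how many `a`s have appeared, reduced mod 4. Use one state per residue: q0 for 0, …, q3 for 3. Reading `a` moves to the next residue; anything else stays put. q1 is accepting.
4 states suffice.
        a   b  
>  q0   q1  q0 
 * q1   q2  q1 
   q2   q3  q2 
   q3   q0  q3 
(> = start, * = accepting)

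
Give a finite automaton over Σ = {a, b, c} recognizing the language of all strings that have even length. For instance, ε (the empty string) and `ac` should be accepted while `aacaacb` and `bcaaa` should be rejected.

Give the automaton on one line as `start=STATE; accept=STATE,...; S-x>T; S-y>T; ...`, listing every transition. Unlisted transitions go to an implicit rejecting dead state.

Only the length mod 2 matters, so use a 2-cycle: from any state, every input symbol moves to the next state, wrapping S1 back to S0. Mark S0 accepting.
        a   b   c  
>* S0   S1  S1  S1 
   S1   S0  S0  S0 
(> = start, * = accepting)

start=S0; accept=S0; S0-a>S1; S0-b>S1; S0-c>S1; S1-a>S0; S1-b>S0; S1-c>S0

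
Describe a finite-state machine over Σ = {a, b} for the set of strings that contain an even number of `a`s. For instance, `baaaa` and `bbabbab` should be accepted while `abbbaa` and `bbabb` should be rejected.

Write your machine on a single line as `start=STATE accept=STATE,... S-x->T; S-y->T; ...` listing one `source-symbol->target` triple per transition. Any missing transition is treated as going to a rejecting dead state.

The only thing that matters is how many `a`s have appeared, reduced mod 2. Use one state per residue: S0 for 0, …, S1 for 1. Reading `a` moves to the next residue; anything else stays put. S0 is accepting.
        a   b  
>* S0   S1  S0 
   S1   S0  S1 
(> = start, * = accepting)

start=S0; accept=S0; S0-a->S1; S0-b->S0; S1-a->S0; S1-b->S1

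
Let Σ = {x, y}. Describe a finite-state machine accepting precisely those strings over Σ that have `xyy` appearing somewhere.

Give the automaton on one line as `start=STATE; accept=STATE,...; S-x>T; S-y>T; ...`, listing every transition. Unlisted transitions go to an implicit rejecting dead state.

Track how much of `xyy` has been matched so far: state A is no progress, D is the absorbing accept state reached once `xyy` has occurred. Intermediate states record partial matches; on a mismatch, fall back to the longest reusable overlap.
A 4-state machine:
       x  y 
>  A   B  A 
   B   B  C 
   C   B  D 
 * D   D  D 
(> = start, * = accepting)

start=A; accept=D; A-x>B; A-y>A; B-x>B; B-y>C; C-x>B; C-y>D; D-x>D; D-y>D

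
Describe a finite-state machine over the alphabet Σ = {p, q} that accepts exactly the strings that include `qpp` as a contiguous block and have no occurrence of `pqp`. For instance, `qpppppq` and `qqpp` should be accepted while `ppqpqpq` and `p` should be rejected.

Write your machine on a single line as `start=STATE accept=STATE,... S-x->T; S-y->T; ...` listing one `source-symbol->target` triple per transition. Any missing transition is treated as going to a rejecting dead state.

start=S0; accept=S6,S9,S10; S0-p->S1; S0-q->S2; S1-p->S1; S1-q->S3; S2-p->S4; S2-q->S2; S3-p->S5; S3-q->S2; S4-p->S6; S4-q->S3; S5-p->S7; S5-q->S8; S6-p->S6; S6-q->S9; S7-p->S7; S7-q->S7; S8-p->S5; S8-q->S8; S9-p->S7; S9-q->S10; S10-p->S6; S10-q->S10

Handle the two conditions separately and then intersect. One (4 states) tracks whether and how much of `qpp` has been seen; the other (4 states) tracks partial matches of the forbidden pattern `pqp`. Each combined state is a pair, one component from each; accept when both components accept.
With 11 states:
          p    q  
>  S0     S1   S2 
   S1     S1   S3 
   S2     S4   S2 
   S3     S5   S2 
   S4     S6   S3 
   S5     S7   S8 
 * S6     S6   S9 
   S7     S7   S7 
   S8     S5   S8 
 * S9     S7  S10 
 * S10    S6  S10 
(> = start, * = accepting)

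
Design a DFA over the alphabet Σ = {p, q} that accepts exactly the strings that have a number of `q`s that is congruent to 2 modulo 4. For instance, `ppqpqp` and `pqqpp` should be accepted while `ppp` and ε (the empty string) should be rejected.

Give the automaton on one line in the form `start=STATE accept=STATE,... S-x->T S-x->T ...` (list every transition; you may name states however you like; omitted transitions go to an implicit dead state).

start=S0 accept=S2 S0-p->S0 S0-q->S1 S1-p->S1 S1-q->S2 S2-p->S2 S2-q->S3 S3-p->S3 S3-q->S0

Keep the running count of `q`s modulo 4: each `q` advances along the cycle S0 → S1 → S2 → S3 → S0 while other symbols loop. Accept at S2.
4 states suffice.
        p   q  
>  S0   S0  S1 
   S1   S1  S2 
 * S2   S2  S3 
   S3   S3  S0 
(> = start, * = accepting)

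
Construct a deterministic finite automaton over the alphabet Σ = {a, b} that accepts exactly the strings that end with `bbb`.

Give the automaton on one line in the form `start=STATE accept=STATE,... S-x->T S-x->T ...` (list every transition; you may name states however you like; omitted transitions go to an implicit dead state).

start=S0 accept=S3 S0-a->S0 S0-b->S1 S1-a->S0 S1-b->S2 S2-a->S0 S2-b->S3 S3-a->S0 S3-b->S3

Remember how much of `bbb` the current input suffix matches. State S0 means no match yet; S1 means the last symbol is `b`; S2 means the last 2 symbols are `bb`; S3 means the last 3 symbols are `bbb`. Only S3 accepts. On a mismatch, fall back to the longest proper suffix that is still a prefix of `bbb`.
A 4-state machine:
        a   b  
>  S0   S0  S1 
   S1   S0  S2 
   S2   S0  S3 
 * S3   S0  S3 
(> = start, * = accepting)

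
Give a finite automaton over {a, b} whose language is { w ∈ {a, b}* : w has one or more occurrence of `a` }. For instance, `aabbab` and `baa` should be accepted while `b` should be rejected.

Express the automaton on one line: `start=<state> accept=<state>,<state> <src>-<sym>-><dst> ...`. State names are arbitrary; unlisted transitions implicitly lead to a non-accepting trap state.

start=S0 accept=S1,S2 S0-a->S1 S0-b->S0 S1-a->S2 S1-b->S1 S2-a->S2 S2-b->S2

Only the number of `a`s matters, and only up to 2. Make a chain S0 → S1 → S2 advanced by each `a` (with S2 absorbing); every other symbol self-loops. The accepting set is {S1, S2}.
3 states suffice.
        a   b  
>  S0   S1  S0 
 * S1   S2  S1 
 * S2   S2  S2 
(> = start, * = accepting)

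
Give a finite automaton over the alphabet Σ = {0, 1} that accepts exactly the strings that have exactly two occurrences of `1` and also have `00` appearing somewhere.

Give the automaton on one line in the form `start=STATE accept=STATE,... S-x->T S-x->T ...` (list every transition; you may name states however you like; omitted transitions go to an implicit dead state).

start=S0 accept=S9 S0-0->S1 S0-1->S2 S1-0->S3 S1-1->S2 S2-0->S4 S2-1->S5 S3-0->S3 S3-1->S6 S4-0->S6 S4-1->S5 S5-0->S7 S5-1->S8 S6-0->S6 S6-1->S9 S7-0->S9 S7-1->S8 S8-0->S8 S8-1->S8 S9-0->S9 S9-1->S8

Run two small machines in parallel and take their product. The first has 4 states tracking the count of `1`s, saturating at 3; the second has 3 states tracking whether and how much of `00` has been seen. A product state is a pair (one from each), accepting exactly when both do. Equivalent product states are then merged.
        0   1  
>  S0   S1  S2 
   S1   S3  S2 
   S2   S4  S5 
   S3   S3  S6 
   S4   S6  S5 
   S5   S7  S8 
   S6   S6  S9 
   S7   S9  S8 
   S8   S8  S8 
 * S9   S9  S8 
(> = start, * = accepting)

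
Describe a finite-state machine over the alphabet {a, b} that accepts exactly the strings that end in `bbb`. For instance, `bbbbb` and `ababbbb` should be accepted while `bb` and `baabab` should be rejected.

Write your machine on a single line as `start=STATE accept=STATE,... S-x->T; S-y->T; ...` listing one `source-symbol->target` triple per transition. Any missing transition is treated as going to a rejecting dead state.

start=q0; accept=q3; q0-a->q0; q0-b->q1; q1-a->q0; q1-b->q2; q2-a->q0; q2-b->q3; q3-a->q0; q3-b->q3

Let each state record the length of the longest suffix of the input read so far that is also a prefix of `bbb`. q1 means the last symbol is `b`; q2 means the last 2 symbols are `bb`; q3 means the last 3 symbols are `bbb`. Accept only at q3, where the string currently ends in `bbb`.
4 states suffice.
        a   b  
>  q0   q0  q1 
   q1   q0  q2 
   q2   q0  q3 
 * q3   q0  q3 
(> = start, * = accepting)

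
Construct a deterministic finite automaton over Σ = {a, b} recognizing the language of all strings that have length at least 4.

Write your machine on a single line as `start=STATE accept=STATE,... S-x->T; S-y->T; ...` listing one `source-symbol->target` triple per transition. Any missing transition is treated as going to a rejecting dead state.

start=s0; accept=s4,s5; s0-a->s1; s0-b->s1; s1-a->s2; s1-b->s2; s2-a->s3; s2-b->s3; s3-a->s4; s3-b->s4; s4-a->s5; s4-b->s5; s5-a->s5; s5-b->s5

Count input length up to 5: every symbol moves from s0 toward s5, which means 'more than 4' and absorbs. Accept from {s4, s5}.
A 6-state machine:
        a   b  
>  s0   s1  s1 
   s1   s2  s2 
   s2   s3  s3 
   s3   s4  s4 
 * s4   s5  s5 
 * s5   s5  s5 
(> = start, * = accepting)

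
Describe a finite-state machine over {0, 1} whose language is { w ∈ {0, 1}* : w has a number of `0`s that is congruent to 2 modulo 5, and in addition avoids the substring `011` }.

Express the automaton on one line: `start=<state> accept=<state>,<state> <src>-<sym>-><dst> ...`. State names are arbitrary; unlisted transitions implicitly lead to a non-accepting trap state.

Build one automaton per condition and run them in lockstep. The first has 5 states tracking the count of `0`s modulo 5; the second has 4 states tracking partial matches of the forbidden pattern `011`. A product state is a pair (one from each), accepting exactly when both do. After merging equivalent states the machine shrinks.
With 12 states:
          0    1  
>  S0     S1   S0 
   S1     S2   S3 
 * S2     S4   S5 
   S3     S2   S6 
   S4     S7   S8 
 * S5     S4   S6 
   S6     S6   S6 
   S7     S9  S10 
   S8     S7   S6 
   S9     S1  S11 
   S10    S9   S6 
   S11    S1   S6 
(> = start, * = accepting)

start=S0 accept=S2,S5 S0-0->S1 S0-1->S0 S1-0->S2 S1-1->S3 S2-0->S4 S2-1->S5 S3-0->S2 S3-1->S6 S4-0->S7 S4-1->S8 S5-0->S4 S5-1->S6 S6-0->S6 S6-1->S6 S7-0->S9 S7-1->S10 S8-0->S7 S8-1->S6 S9-0->S1 S9-1->S11 S10-0->S9 S10-1->S6 S11-0->S1 S11-1->S6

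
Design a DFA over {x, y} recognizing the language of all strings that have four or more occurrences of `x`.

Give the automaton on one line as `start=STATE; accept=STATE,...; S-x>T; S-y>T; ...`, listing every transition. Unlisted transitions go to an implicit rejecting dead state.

start=q0; accept=q4,q5; q0-x>q1; q0-y>q0; q1-x>q2; q1-y>q1; q2-x>q3; q2-y>q2; q3-x>q4; q3-y>q3; q4-x>q5; q4-y>q4; q5-x>q5; q5-y>q5

Count `x`s, saturating at 5: states q0 through q4 mean 0 through 4 `x`s seen; q5 means more than 4. Each `x` increments (capped at q5); other symbols loop. Accept from {q4, q5}.
With 6 states:
        x   y  
>  q0   q1  q0 
   q1   q2  q1 
   q2   q3  q2 
   q3   q4  q3 
 * q4   q5  q4 
 * q5   q5  q5 
(> = start, * = accepting)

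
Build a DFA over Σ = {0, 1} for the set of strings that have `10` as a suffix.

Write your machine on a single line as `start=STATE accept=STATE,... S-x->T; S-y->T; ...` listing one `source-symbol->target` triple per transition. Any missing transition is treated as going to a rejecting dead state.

start=q0; accept=q2; q0-0->q0; q0-1->q1; q1-0->q2; q1-1->q1; q2-0->q0; q2-1->q1

Remember how much of `10` the current input suffix matches. State q0 means no match yet; q1 means the last symbol is `1`; q2 means the last 2 symbols are `10`. Only q2 accepts. On a mismatch, fall back to the longest proper suffix that is still a prefix of `10`.
3 states suffice.
        0   1  
>  q0   q0  q1 
   q1   q2  q1 
 * q2   q0  q1 
(> = start, * = accepting)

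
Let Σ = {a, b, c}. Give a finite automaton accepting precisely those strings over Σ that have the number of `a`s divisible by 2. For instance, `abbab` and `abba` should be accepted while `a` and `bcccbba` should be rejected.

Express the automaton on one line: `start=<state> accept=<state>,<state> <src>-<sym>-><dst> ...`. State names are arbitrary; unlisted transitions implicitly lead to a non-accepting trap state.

The only thing that matters is how many `a`s have appeared, reduced mod 2. Use one state per residue: q0 for 0, …, q1 for 1. Reading `a` moves to the next residue; anything else stays put. q0 is accepting.
2 states suffice.
        a   b   c  
>* q0   q1  q0  q0 
   q1   q0  q1  q1 
(> = start, * = accepting)

start=q0 accept=q0 q0-a->q1 q0-b->q0 q0-c->q0 q1-a->q0 q1-b->q1 q1-c->q1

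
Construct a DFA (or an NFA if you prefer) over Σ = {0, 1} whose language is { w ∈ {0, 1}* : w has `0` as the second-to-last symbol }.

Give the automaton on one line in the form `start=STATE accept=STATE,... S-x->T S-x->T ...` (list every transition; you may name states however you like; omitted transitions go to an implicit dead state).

start=S0 accept=S3,S4 S0-0->S1 S0-1->S2 S1-0->S3 S1-1->S4 S2-0->S5 S2-1->S6 S3-0->S3 S3-1->S4 S4-0->S5 S4-1->S6 S5-0->S3 S5-1->S4 S6-0->S5 S6-1->S6

A DFA must remember the last 2 symbols (since which symbol is second-to-last isn't known until the input ends). Use one state per possible window of the last ≤2 symbols; accept from those whose window starts with `0`.
With 7 states:
        0   1  
>  S0   S1  S2 
   S1   S3  S4 
   S2   S5  S6 
 * S3   S3  S4 
 * S4   S5  S6 
   S5   S3  S4 
   S6   S5  S6 
(> = start, * = accepting)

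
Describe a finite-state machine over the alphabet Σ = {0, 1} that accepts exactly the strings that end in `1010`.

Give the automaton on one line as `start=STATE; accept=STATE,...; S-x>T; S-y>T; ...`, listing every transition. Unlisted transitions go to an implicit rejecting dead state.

start=s0; accept=s4; s0-0>s0; s0-1>s1; s1-0>s2; s1-1>s1; s2-0>s0; s2-1>s3; s3-0>s4; s3-1>s1; s4-0>s0; s4-1>s3

Let each state record the length of the longest suffix of the input read so far that is also a prefix of `1010`. s1 means the last symbol is `1`; s2 means the last 2 symbols are `10`; s3 means the last 3 symbols are `101`; s4 means the last 4 symbols are `1010`. Accept only at s4, where the string currently ends in `1010`.
        0   1  
>  s0   s0  s1 
   s1   s2  s1 
   s2   s0  s3 
   s3   s4  s1 
 * s4   s0  s3 
(> = start, * = accepting)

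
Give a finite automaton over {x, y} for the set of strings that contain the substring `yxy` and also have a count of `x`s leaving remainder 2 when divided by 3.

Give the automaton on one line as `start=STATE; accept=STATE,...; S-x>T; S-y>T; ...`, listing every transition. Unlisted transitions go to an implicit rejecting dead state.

start=q0; accept=q10; q0-x>q1; q0-y>q2; q1-x>q3; q1-y>q4; q2-x>q5; q2-y>q2; q3-x>q0; q3-y>q6; q4-x>q7; q4-y>q4; q5-x>q3; q5-y>q8; q6-x>q9; q6-y>q6; q7-x>q0; q7-y>q10; q8-x>q10; q8-y>q8; q9-x>q1; q9-y>q11; q10-x>q11; q10-y>q10; q11-x>q8; q11-y>q11

Run two small machines in parallel and take their product. The first has 4 states tracking whether and how much of `yxy` has been seen; the second has 3 states tracking the count of `x`s modulo 3. A product state is a pair (one from each), accepting exactly when both do.
A 12-state machine:
          x    y  
>  q0     q1   q2 
   q1     q3   q4 
   q2     q5   q2 
   q3     q0   q6 
   q4     q7   q4 
   q5     q3   q8 
   q6     q9   q6 
   q7     q0  q10 
   q8    q10   q8 
   q9     q1  q11 
 * q10   q11  q10 
   q11    q8  q11 
(> = start, * = accepting)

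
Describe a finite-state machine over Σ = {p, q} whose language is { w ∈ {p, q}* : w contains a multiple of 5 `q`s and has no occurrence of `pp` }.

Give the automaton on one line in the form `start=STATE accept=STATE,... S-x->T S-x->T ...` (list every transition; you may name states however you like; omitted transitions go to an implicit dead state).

start=A accept=A,B A-p->B A-q->C B-p->D B-q->C C-p->E C-q->F D-p->D D-q->D E-p->D E-q->F F-p->G F-q->H G-p->D G-q->H H-p->I H-q->J I-p->D I-q->J J-p->K J-q->A K-p->D K-q->A

Build one automaton per condition and run them in lockstep. One (5 states) tracks the count of `q`s modulo 5; the other (3 states) tracks partial matches of the forbidden pattern `pp`. Each combined state is a pair, one component from each; accept when both components accept. After merging equivalent states the machine shrinks.
11 states suffice.
       p  q 
>* A   B  C 
 * B   D  C 
   C   E  F 
   D   D  D 
   E   D  F 
   F   G  H 
   G   D  H 
   H   I  J 
   I   D  J 
   J   K  A 
   K   D  A 
(> = start, * = accepting)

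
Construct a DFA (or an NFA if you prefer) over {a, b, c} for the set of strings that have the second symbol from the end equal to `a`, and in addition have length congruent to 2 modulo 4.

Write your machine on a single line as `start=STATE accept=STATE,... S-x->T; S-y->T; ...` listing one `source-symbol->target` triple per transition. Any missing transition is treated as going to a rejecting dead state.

Run two small machines in parallel and take their product. One (13 states) tracks the last 2 symbols read; the other (4 states) tracks the input length modulo 4. Each combined state is a pair, one component from each; accept when both components accept. Minimizing collapses redundant product states.
A 6-state machine:
        a   b   c  
>  q0   q1  q2  q2 
   q1   q3  q3  q3 
   q2   q4  q4  q4 
 * q3   q5  q5  q5 
   q4   q5  q5  q5 
   q5   q0  q0  q0 
(> = start, * = accepting)

start=q0; accept=q3; q0-a->q1; q0-b->q2; q0-c->q2; q1-a->q3; q1-b->q3; q1-c->q3; q2-a->q4; q2-b->q4; q2-c->q4; q3-a->q5; q3-b->q5; q3-c->q5; q4-a->q5; q4-b->q5; q4-c->q5; q5-a->q0; q5-b->q0; q5-c->q0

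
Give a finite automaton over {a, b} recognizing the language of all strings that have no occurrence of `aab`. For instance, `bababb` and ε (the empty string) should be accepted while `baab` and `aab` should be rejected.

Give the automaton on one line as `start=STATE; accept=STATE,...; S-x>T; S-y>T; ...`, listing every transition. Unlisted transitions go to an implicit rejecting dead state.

start=s0; accept=s0,s1,s2; s0-a>s1; s0-b>s0; s1-a>s2; s1-b>s0; s2-a>s2; s2-b>s3; s3-a>s3; s3-b>s3

This is the complement of 'contains `aab`'. Use the same substring-matching states — s0 through s3 holding how much of `aab` has just been matched — but flip the accepting set: everything except the trap s3 accepts.
        a   b  
>* s0   s1  s0 
 * s1   s2  s0 
 * s2   s2  s3 
   s3   s3  s3 
(> = start, * = accepting)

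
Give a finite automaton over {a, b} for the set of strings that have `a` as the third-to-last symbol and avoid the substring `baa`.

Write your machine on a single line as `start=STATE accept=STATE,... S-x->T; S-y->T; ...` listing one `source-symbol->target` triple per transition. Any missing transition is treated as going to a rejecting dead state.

Handle the two conditions separately and then intersect. One (15 states) tracks the last 3 symbols read; the other (4 states) tracks partial matches of the forbidden pattern `baa`. Each combined state is a pair, one component from each; accept when both components accept.
A 22-state machine:
          a    b  
>  S0     S1   S2 
   S1     S3   S4 
   S2     S5   S6 
   S3     S7   S8 
   S4     S9  S10 
   S5    S11  S12 
   S6    S13  S14 
 * S7     S7   S8 
 * S8     S9  S10 
 * S9    S11  S12 
 * S10   S13  S14 
   S11   S15  S16 
   S12    S9  S10 
   S13   S11  S12 
   S14   S13  S14 
   S15   S15  S16 
   S16   S17  S18 
   S17   S11  S19 
   S18   S20  S21 
   S19   S17  S18 
   S20   S11  S19 
   S21   S20  S21 
(> = start, * = accepting)

start=S0; accept=S7,S8,S9,S10; S0-a->S1; S0-b->S2; S1-a->S3; S1-b->S4; S2-a->S5; S2-b->S6; S3-a->S7; S3-b->S8; S4-a->S9; S4-b->S10; S5-a->S11; S5-b->S12; S6-a->S13; S6-b->S14; S7-a->S7; S7-b->S8; S8-a->S9; S8-b->S10; S9-a->S11; S9-b->S12; S10-a->S13; S10-b->S14; S11-a->S15; S11-b->S16; S12-a->S9; S12-b->S10; S13-a->S11; S13-b->S12; S14-a->S13; S14-b->S14; S15-a->S15; S15-b->S16; S16-a->S17; S16-b->S18; S17-a->S11; S17-b->S19; S18-a->S20; S18-b->S21; S19-a->S17; S19-b->S18; S20-a->S11; S20-b->S19; S21-a->S20; S21-b->S21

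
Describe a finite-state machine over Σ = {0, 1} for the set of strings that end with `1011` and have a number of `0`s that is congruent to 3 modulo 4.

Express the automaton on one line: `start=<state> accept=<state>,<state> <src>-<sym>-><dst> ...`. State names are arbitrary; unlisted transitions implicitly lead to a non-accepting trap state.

start=q0 accept=q7 q0-0->q1 q0-1->q0 q1-0->q2 q1-1->q1 q2-0->q3 q2-1->q4 q3-0->q0 q3-1->q3 q4-0->q5 q4-1->q4 q5-0->q0 q5-1->q6 q6-0->q0 q6-1->q7 q7-0->q0 q7-1->q3

Build one automaton per condition and run them in lockstep. One (5 states) tracks how much of the suffix `1011` has currently been matched; the other (4 states) tracks the count of `0`s modulo 4. Each combined state is a pair, one component from each; accept when both components accept. After merging equivalent states the machine shrinks.
An 8-state machine:
        0   1  
>  q0   q1  q0 
   q1   q2  q1 
   q2   q3  q4 
   q3   q0  q3 
   q4   q5  q4 
   q5   q0  q6 
   q6   q0  q7 
 * q7   q0  q3 
(> = start, * = accepting)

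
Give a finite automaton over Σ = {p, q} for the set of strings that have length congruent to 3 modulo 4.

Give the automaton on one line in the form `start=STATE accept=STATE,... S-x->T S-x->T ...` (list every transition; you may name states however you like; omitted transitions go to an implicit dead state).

Only the length mod 4 matters, so use a 4-cycle: from any state, every input symbol moves to the next state, wrapping D back to A. Mark D accepting.
A 4-state machine:
       p  q 
>  A   B  B 
   B   C  C 
   C   D  D 
 * D   A  A 
(> = start, * = accepting)

start=A accept=D A-p->B A-q->B B-p->C B-q->C C-p->D C-q->D D-p->A D-q->A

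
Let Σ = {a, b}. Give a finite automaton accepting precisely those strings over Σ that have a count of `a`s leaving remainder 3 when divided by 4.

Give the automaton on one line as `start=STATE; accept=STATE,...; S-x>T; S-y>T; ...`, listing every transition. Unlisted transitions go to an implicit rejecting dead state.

The only thing that matters is how many `a`s have appeared, reduced mod 4. Use one state per residue: s0 for 0, …, s3 for 3. Reading `a` moves to the next residue; anything else stays put. s3 is accepting.
        a   b  
>  s0   s1  s0 
   s1   s2  s1 
   s2   s3  s2 
 * s3   s0  s3 
(> = start, * = accepting)

start=s0; accept=s3; s0-a>s1; s0-b>s0; s1-a>s2; s1-b>s1; s2-a>s3; s2-b>s2; s3-a>s0; s3-b>s3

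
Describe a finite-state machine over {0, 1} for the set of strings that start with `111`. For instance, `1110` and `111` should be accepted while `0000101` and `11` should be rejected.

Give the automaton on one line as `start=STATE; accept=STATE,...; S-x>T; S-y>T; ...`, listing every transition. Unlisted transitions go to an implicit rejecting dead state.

Check the first 3 symbols one by one: A through C record how many have matched `111` so far; any wrong symbol goes to the dead state E. After all 3 match we enter the accepting sink D.
5 states suffice.
       0  1 
>  A   E  B 
   B   E  C 
   C   E  D 
 * D   D  D 
   E   E  E 
(> = start, * = accepting)

start=A; accept=D; A-0>E; A-1>B; B-0>E; B-1>C; C-0>E; C-1>D; D-0>D; D-1>D; E-0>E; E-1>E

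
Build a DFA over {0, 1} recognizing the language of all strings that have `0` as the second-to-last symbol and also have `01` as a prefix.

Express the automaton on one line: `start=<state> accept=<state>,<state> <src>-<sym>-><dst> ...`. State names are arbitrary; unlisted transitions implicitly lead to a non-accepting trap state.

start=q0 accept=q4,q10 q0-0->q1 q0-1->q2 q1-0->q3 q1-1->q4 q2-0->q5 q2-1->q6 q3-0->q3 q3-1->q7 q4-0->q8 q4-1->q9 q5-0->q3 q5-1->q7 q6-0->q5 q6-1->q6 q7-0->q5 q7-1->q6 q8-0->q10 q8-1->q4 q9-0->q8 q9-1->q9 q10-0->q10 q10-1->q4

Build one automaton per condition and run them in lockstep. One (7 states) tracks the last 2 symbols read; the other (4 states) tracks whether the input so far still matches the prefix `01`. Each combined state is a pair, one component from each; accept when both components accept.
An 11-state machine:
          0    1  
>  q0     q1   q2 
   q1     q3   q4 
   q2     q5   q6 
   q3     q3   q7 
 * q4     q8   q9 
   q5     q3   q7 
   q6     q5   q6 
   q7     q5   q6 
   q8    q10   q4 
   q9     q8   q9 
 * q10   q10   q4 
(> = start, * = accepting)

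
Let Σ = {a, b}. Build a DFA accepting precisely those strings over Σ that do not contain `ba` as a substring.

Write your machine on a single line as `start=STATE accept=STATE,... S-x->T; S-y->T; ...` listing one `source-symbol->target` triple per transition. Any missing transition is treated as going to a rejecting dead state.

This is the complement of 'contains `ba`'. Use the same substring-matching states — S0 through S2 holding how much of `ba` has just been matched — but flip the accepting set: everything except the trap S2 accepts.
A 3-state machine:
        a   b  
>* S0   S0  S1 
 * S1   S2  S1 
   S2   S2  S2 
(> = start, * = accepting)

start=S0; accept=S0,S1; S0-a->S0; S0-b->S1; S1-a->S2; S1-b->S1; S2-a->S2; S2-b->S2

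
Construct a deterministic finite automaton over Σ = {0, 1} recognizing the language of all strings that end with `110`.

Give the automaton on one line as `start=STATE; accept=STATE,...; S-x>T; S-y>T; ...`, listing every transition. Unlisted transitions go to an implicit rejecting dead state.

Remember how much of `110` the current input suffix matches. State S0 means no match yet; S1 means the last symbol is `1`; S2 means the last 2 symbols are `11`; S3 means the last 3 symbols are `110`. Only S3 accepts. On a mismatch, fall back to the longest proper suffix that is still a prefix of `110`.
4 states suffice.
        0   1  
>  S0   S0  S1 
   S1   S0  S2 
   S2   S3  S2 
 * S3   S0  S1 
(> = start, * = accepting)

start=S0; accept=S3; S0-0>S0; S0-1>S1; S1-0>S0; S1-1>S2; S2-0>S3; S2-1>S2; S3-0>S0; S3-1>S1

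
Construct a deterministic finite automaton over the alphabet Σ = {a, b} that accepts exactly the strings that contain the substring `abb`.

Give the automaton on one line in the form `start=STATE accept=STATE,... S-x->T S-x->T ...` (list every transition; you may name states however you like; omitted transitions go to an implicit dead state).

States s0..s2 record the length of the longest prefix of `abb` that matches the current input suffix. Reaching s3 means `abb` has been seen, and we stay there forever. Accept from s3.
With 4 states:
        a   b  
>  s0   s1  s0 
   s1   s1  s2 
   s2   s1  s3 
 * s3   s3  s3 
(> = start, * = accepting)

start=s0 accept=s3 s0-a->s1 s0-b->s0 s1-a->s1 s1-b->s2 s2-a->s1 s2-b->s3 s3-a->s3 s3-b->s3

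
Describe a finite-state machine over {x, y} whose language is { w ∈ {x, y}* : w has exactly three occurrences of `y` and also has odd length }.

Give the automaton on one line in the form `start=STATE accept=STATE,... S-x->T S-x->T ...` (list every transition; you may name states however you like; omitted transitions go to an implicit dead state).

start=q0 accept=q6 q0-x->q1 q0-y->q2 q1-x->q0 q1-y->q3 q2-x->q3 q2-y->q4 q3-x->q2 q3-y->q5 q4-x->q5 q4-y->q6 q5-x->q4 q5-y->q7 q6-x->q7 q6-y->q8 q7-x->q6 q7-y->q9 q8-x->q9 q8-y->q9 q9-x->q8 q9-y->q8

Run two small machines in parallel and take their product. The first has 5 states tracking the count of `y`s, saturating at 4; the second has 2 states tracking the input length modulo 2. A product state is a pair (one from each), accepting exactly when both do.
A 10-state machine:
        x   y  
>  q0   q1  q2 
   q1   q0  q3 
   q2   q3  q4 
   q3   q2  q5 
   q4   q5  q6 
   q5   q4  q7 
 * q6   q7  q8 
   q7   q6  q9 
   q8   q9  q9 
   q9   q8  q8 
(> = start, * = accepting)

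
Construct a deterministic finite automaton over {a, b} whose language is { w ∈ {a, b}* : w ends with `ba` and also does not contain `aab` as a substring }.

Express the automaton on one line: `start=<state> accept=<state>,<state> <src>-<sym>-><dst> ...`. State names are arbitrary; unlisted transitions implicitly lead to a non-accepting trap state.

Build one automaton per condition and run them in lockstep. The first has 3 states tracking how much of the suffix `ba` has currently been matched; the second has 4 states tracking partial matches of the forbidden pattern `aab`. A product state is a pair (one from each), accepting exactly when both do. Equivalent product states are then merged.
A 5-state machine:
        a   b  
>  S0   S1  S2 
   S1   S3  S2 
   S2   S4  S2 
   S3   S3  S3 
 * S4   S3  S2 
(> = start, * = accepting)

start=S0 accept=S4 S0-a->S1 S0-b->S2 S1-a->S3 S1-b->S2 S2-a->S4 S2-b->S2 S3-a->S3 S3-b->S3 S4-a->S3 S4-b->S2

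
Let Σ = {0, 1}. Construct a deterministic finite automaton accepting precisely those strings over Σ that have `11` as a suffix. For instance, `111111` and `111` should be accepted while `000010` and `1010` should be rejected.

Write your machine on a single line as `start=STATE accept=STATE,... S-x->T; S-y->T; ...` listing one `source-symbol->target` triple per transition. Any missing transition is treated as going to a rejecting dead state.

start=s0; accept=s2; s0-0->s0; s0-1->s1; s1-0->s0; s1-1->s2; s2-0->s0; s2-1->s2

Let each state record the length of the longest suffix of the input read so far that is also a prefix of `11`. s1 means the last symbol is `1`; s2 means the last 2 symbols are `11`. Accept only at s2, where the string currently ends in `11`.
A 3-state machine:
        0   1  
>  s0   s0  s1 
   s1   s0  s2 
 * s2   s0  s2 
(> = start, * = accepting)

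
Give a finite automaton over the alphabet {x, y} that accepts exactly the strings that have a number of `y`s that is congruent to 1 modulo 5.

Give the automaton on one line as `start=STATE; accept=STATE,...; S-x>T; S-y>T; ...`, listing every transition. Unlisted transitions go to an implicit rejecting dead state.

Keep the running count of `y`s modulo 5: each `y` advances along the cycle q0 → q1 → q2 → q3 → q4 → q0 while other symbols loop. Accept at q1.
        x   y  
>  q0   q0  q1 
 * q1   q1  q2 
   q2   q2  q3 
   q3   q3  q4 
   q4   q4  q0 
(> = start, * = accepting)

start=q0; accept=q1; q0-x>q0; q0-y>q1; q1-x>q1; q1-y>q2; q2-x>q2; q2-y>q3; q3-x>q3; q3-y>q4; q4-x>q4; q4-y>q0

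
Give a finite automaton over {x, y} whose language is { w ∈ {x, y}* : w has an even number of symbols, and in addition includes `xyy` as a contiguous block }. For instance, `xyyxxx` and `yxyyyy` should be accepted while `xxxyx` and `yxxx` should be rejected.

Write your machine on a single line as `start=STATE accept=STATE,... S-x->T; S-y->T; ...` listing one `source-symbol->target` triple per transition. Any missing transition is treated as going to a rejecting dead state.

start=s0; accept=s7; s0-x->s1; s0-y->s2; s1-x->s3; s1-y->s4; s2-x->s3; s2-y->s0; s3-x->s1; s3-y->s5; s4-x->s1; s4-y->s6; s5-x->s3; s5-y->s7; s6-x->s7; s6-y->s7; s7-x->s6; s7-y->s6

Handle the two conditions separately and then intersect. The first has 2 states tracking the input length modulo 2; the second has 4 states tracking whether and how much of `xyy` has been seen. A product state is a pair (one from each), accepting exactly when both do.
8 states suffice.
        x   y  
>  s0   s1  s2 
   s1   s3  s4 
   s2   s3  s0 
   s3   s1  s5 
   s4   s1  s6 
   s5   s3  s7 
   s6   s7  s7 
 * s7   s6  s6 
(> = start, * = accepting)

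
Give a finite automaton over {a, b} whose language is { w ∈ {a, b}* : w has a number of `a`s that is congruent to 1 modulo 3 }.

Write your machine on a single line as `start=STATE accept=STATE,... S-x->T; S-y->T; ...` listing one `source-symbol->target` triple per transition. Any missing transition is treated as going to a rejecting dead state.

The only thing that matters is how many `a`s have appeared, reduced mod 3. Use one state per residue: q0 for 0, …, q2 for 2. Reading `a` moves to the next residue; anything else stays put. q1 is accepting.
A 3-state machine:
        a   b  
>  q0   q1  q0 
 * q1   q2  q1 
   q2   q0  q2 
(> = start, * = accepting)

start=q0; accept=q1; q0-a->q1; q0-b->q0; q1-a->q2; q1-b->q1; q2-a->q0; q2-b->q2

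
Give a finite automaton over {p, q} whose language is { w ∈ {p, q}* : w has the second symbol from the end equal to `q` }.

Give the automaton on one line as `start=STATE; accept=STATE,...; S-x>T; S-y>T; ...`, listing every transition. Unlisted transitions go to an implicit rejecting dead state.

Because acceptance depends on a position counted from the end, the machine has to buffer the most recent 2 symbols. Make each state the string of the last up-to-2 symbols read; on input `x` shift the window left and append `x`. Accept when the buffered window has length 2 and begins with `q`.
A 7-state machine:
        p   q  
>  s0   s1  s2 
   s1   s3  s4 
   s2   s5  s6 
   s3   s3  s4 
   s4   s5  s6 
 * s5   s3  s4 
 * s6   s5  s6 
(> = start, * = accepting)

start=s0; accept=s5,s6; s0-p>s1; s0-q>s2; s1-p>s3; s1-q>s4; s2-p>s5; s2-q>s6; s3-p>s3; s3-q>s4; s4-p>s5; s4-q>s6; s5-p>s3; s5-q>s4; s6-p>s5; s6-q>s6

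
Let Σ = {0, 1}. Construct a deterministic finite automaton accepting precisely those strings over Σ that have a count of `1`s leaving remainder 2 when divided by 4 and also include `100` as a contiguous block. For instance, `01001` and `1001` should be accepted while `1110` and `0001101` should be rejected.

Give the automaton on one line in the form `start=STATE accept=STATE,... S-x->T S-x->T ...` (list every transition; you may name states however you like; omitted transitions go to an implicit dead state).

start=A accept=H A-0->A A-1->B B-0->C B-1->D C-0->E C-1->D D-0->F D-1->G E-0->E E-1->H F-0->H F-1->G G-0->I G-1->J H-0->H H-1->K I-0->K I-1->J J-0->L J-1->B K-0->K K-1->M L-0->M L-1->B M-0->M M-1->E

Run two small machines in parallel and take their product. One (4 states) tracks the count of `1`s modulo 4; the other (4 states) tracks whether and how much of `100` has been seen. Each combined state is a pair, one component from each; accept when both components accept.
13 states suffice.
       0  1 
>  A   A  B 
   B   C  D 
   C   E  D 
   D   F  G 
   E   E  H 
   F   H  G 
   G   I  J 
 * H   H  K 
   I   K  J 
   J   L  B 
   K   K  M 
   L   M  B 
   M   M  E 
(> = start, * = accepting)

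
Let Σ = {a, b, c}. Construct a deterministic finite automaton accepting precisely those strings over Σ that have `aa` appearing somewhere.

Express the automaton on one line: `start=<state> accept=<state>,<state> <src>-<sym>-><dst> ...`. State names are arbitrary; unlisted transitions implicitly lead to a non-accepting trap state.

States q0..q1 record the length of the longest prefix of `aa` that matches the current input suffix. Reaching q2 means `aa` has been seen, and we stay there forever. Accept from q2.
With 3 states:
        a   b   c  
>  q0   q1  q0  q0 
   q1   q2  q0  q0 
 * q2   q2  q2  q2 
(> = start, * = accepting)

start=q0 accept=q2 q0-a->q1 q0-b->q0 q0-c->q0 q1-a->q2 q1-b->q0 q1-c->q0 q2-a->q2 q2-b->q2 q2-c->q2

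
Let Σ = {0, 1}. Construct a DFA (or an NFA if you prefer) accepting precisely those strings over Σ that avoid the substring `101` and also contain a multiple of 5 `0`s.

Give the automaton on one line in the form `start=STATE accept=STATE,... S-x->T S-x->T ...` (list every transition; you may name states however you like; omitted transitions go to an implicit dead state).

start=q0 accept=q0,q2,q15 q0-0->q1 q0-1->q2 q1-0->q3 q1-1->q4 q2-0->q5 q2-1->q2 q3-0->q6 q3-1->q7 q4-0->q8 q4-1->q4 q5-0->q3 q5-1->q9 q6-0->q10 q6-1->q11 q7-0->q12 q7-1->q7 q8-0->q6 q8-1->q9 q9-0->q9 q9-1->q9 q10-0->q0 q10-1->q13 q11-0->q14 q11-1->q11 q12-0->q10 q12-1->q9 q13-0->q15 q13-1->q13 q14-0->q0 q14-1->q9 q15-0->q1 q15-1->q9

Build one automaton per condition and run them in lockstep. The first has 4 states tracking partial matches of the forbidden pattern `101`; the second has 5 states tracking the count of `0`s modulo 5. A product state is a pair (one from each), accepting exactly when both do. Minimizing collapses redundant product states.
16 states suffice.
          0    1  
>* q0     q1   q2 
   q1     q3   q4 
 * q2     q5   q2 
   q3     q6   q7 
   q4     q8   q4 
   q5     q3   q9 
   q6    q10  q11 
   q7    q12   q7 
   q8     q6   q9 
   q9     q9   q9 
   q10    q0  q13 
   q11   q14  q11 
   q12   q10   q9 
   q13   q15  q13 
   q14    q0   q9 
 * q15    q1   q9 
(> = start, * = accepting)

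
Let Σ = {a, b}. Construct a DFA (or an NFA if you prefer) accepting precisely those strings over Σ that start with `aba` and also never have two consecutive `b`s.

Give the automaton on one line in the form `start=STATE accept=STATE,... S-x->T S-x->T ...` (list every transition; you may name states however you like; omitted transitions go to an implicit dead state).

start=s0 accept=s4,s5 s0-a->s1 s0-b->s2 s1-a->s2 s1-b->s3 s2-a->s2 s2-b->s2 s3-a->s4 s3-b->s2 s4-a->s4 s4-b->s5 s5-a->s4 s5-b->s2

Build one automaton per condition and run them in lockstep. The first has 5 states tracking whether the input so far still matches the prefix `aba`; the second has 3 states tracking partial matches of the forbidden pattern `bb`. A product state is a pair (one from each), accepting exactly when both do. Equivalent product states are then merged.
A 6-state machine:
        a   b  
>  s0   s1  s2 
   s1   s2  s3 
   s2   s2  s2 
   s3   s4  s2 
 * s4   s4  s5 
 * s5   s4  s2 
(> = start, * = accepting)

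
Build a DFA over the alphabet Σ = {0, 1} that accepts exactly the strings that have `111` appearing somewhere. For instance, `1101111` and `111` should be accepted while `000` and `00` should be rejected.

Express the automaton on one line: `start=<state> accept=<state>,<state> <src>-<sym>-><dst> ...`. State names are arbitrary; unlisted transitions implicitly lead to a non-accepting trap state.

Track how much of `111` has been matched so far: state q0 is no progress, q3 is the absorbing accept state reached once `111` has occurred. Intermediate states record partial matches; on a mismatch, fall back to the longest reusable overlap.
A 4-state machine:
        0   1  
>  q0   q0  q1 
   q1   q0  q2 
   q2   q0  q3 
 * q3   q3  q3 
(> = start, * = accepting)

start=q0 accept=q3 q0-0->q0 q0-1->q1 q1-0->q0 q1-1->q2 q2-0->q0 q2-1->q3 q3-0->q3 q3-1->q3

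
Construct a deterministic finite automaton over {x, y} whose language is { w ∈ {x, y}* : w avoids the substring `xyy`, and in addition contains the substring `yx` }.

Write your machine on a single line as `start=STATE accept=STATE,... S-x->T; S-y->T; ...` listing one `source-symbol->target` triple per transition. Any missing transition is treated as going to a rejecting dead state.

Build one automaton per condition and run them in lockstep. The first has 4 states tracking partial matches of the forbidden pattern `xyy`; the second has 3 states tracking whether and how much of `yx` has been seen. A product state is a pair (one from each), accepting exactly when both do. Equivalent product states are then merged.
A 7-state machine:
       x  y 
>  A   B  C 
   B   B  D 
   C   E  C 
   D   E  F 
 * E   E  G 
   F   F  F 
 * G   E  F 
(> = start, * = accepting)

start=A; accept=E,G; A-x->B; A-y->C; B-x->B; B-y->D; C-x->E; C-y->C; D-x->E; D-y->F; E-x->E; E-y->G; F-x->F; F-y->F; G-x->E; G-y->F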